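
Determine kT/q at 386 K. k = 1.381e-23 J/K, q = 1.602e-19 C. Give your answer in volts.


Step 1: kT = 1.381e-23 * 386 = 5.33066e-21 J
Step 2: Vt = kT/q = 5.33066e-21 / 1.602e-19
Step 3: Vt = 0.03328 V

0.03328


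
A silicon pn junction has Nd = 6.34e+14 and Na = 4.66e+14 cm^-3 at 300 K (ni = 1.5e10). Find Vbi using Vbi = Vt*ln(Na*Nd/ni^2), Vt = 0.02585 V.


Step 1: Compute Na*Nd/ni^2 = 4.66e+14 * 6.34e+14 / (1.5e10)^2 = 1.3131e+09
Step 2: ln(1.3131e+09) = 20.9957
Step 3: Vbi = 0.02585 * 20.9957 = 0.543 V

0.543


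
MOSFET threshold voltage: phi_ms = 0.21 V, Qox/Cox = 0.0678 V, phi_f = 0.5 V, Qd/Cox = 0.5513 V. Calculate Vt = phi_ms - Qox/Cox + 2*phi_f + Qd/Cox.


Step 1: Vt = phi_ms - Qox/Cox + 2*phi_f + Qd/Cox
Step 2: Vt = 0.21 - 0.0678 + 2*0.5 + 0.5513
Step 3: Vt = 0.21 - 0.0678 + 1.0 + 0.5513
Step 4: Vt = 1.6935 V

1.6935


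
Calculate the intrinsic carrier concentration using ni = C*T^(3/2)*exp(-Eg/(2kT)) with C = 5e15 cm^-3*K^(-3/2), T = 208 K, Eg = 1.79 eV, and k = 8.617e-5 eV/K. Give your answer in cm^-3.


Step 1: Compute kT = 8.617e-5 * 208 = 0.01792336 eV
Step 2: Exponent = -Eg/(2kT) = -1.79/(2*0.01792336) = -49.93483
Step 3: T^(3/2) = 208^1.5 = 2999.82
Step 4: ni = 5e15 * 2999.82 * exp(-49.93483) = 3.09e-03 cm^-3

3.09e-03


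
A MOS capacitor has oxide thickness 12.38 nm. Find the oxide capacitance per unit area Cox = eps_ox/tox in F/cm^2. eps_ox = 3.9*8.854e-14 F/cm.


Step 1: eps_ox = 3.9 * 8.854e-14 = 3.45306e-13 F/cm
Step 2: tox in cm = 12.38 nm * 1e-7 = 1.2380e-06 cm
Step 3: Cox = 3.45306e-13 / 1.2380e-06 = 2.79e-07 F/cm^2

2.79e-07


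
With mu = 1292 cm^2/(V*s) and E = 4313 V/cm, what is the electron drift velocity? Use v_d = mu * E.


Step 1: v_d = mu * E
Step 2: v_d = 1292 * 4313 = 5572396
Step 3: v_d = 5.57e+06 cm/s

5.57e+06


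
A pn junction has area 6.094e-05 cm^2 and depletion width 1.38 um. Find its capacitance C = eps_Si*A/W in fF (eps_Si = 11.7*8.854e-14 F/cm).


Step 1: eps_Si = 11.7 * 8.854e-14 = 1.035918e-12 F/cm
Step 2: W in cm = 1.38 * 1e-4 = 1.38e-04 cm
Step 3: C = 1.035918e-12 * 6.094e-05 / 1.38e-04 = 4.574554e-13 F
Step 4: C = 457.46 fF

457.46


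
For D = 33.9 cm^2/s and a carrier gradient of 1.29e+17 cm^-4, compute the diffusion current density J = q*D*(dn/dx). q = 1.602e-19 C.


Step 1: J = q * D * (dn/dx)
Step 2: J = 1.602e-19 * 33.9 * 1.29e+17
Step 3: J = 7.01e-01 A/cm^2

7.01e-01


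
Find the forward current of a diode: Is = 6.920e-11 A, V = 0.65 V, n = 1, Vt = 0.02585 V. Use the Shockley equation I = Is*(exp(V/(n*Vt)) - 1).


Step 1: V/(n*Vt) = 0.65/(1*0.02585) = 25.1451
Step 2: exp(25.1451) = 8.3249e+10
Step 3: I = 6.920e-11 * (8.3249e+10 - 1) = 5.76e+00 A

5.76e+00


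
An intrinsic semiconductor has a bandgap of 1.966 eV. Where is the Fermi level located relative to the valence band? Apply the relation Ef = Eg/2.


Step 1: For an intrinsic semiconductor, the Fermi level sits at midgap.
Step 2: Ef = Eg / 2 = 1.966 / 2 = 0.983 eV

0.983


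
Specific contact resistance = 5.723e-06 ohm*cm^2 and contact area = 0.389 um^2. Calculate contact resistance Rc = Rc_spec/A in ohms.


Step 1: Convert area to cm^2: 0.389 um^2 = 3.8900e-09 cm^2
Step 2: Rc = Rc_spec / A = 5.723e-06 / 3.8900e-09
Step 3: Rc = 1.47e+03 ohms

1.47e+03


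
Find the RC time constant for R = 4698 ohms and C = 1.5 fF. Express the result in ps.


Step 1: tau = R * C
Step 2: tau = 4698 * 1.5 fF = 4698 * 1.5e-15 F
Step 3: tau = 7.047e-12 s = 7.047 ps

7.047


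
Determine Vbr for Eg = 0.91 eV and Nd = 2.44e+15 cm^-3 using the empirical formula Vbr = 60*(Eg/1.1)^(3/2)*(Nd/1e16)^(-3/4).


Step 1: Eg/1.1 = 0.91/1.1 = 0.827273
Step 2: (Eg/1.1)^1.5 = 0.827273^1.5 = 0.752442
Step 3: (Nd/1e16)^(-0.75) = (0.244)^(-0.75) = 2.880432
Step 4: Vbr = 60 * 0.752442 * 2.880432 = 130.0 V

130.0


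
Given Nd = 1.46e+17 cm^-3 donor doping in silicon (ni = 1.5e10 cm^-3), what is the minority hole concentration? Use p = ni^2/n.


Step 1: Since Nd >> ni, n ≈ Nd = 1.46e+17 cm^-3
Step 2: p = ni^2 / n = (1.5e10)^2 / 1.46e+17
Step 3: p = 2.25e20 / 1.46e+17 = 1.54e+03 cm^-3

1.54e+03


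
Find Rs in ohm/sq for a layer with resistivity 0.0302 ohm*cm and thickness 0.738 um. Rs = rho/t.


Step 1: Convert thickness to cm: t = 0.738 um = 7.3800e-05 cm
Step 2: Rs = rho / t = 0.0302 / 7.3800e-05
Step 3: Rs = 409.2 ohm/sq

409.2


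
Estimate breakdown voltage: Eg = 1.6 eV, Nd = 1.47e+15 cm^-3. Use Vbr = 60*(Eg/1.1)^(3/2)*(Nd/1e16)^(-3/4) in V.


Step 1: Eg/1.1 = 1.6/1.1 = 1.454545
Step 2: (Eg/1.1)^1.5 = 1.454545^1.5 = 1.754247
Step 3: (Nd/1e16)^(-0.75) = (0.147)^(-0.75) = 4.212229
Step 4: Vbr = 60 * 1.754247 * 4.212229 = 443.4 V

443.4


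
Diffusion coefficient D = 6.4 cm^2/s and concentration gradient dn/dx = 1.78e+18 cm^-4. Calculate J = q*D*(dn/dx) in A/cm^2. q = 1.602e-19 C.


Step 1: J = q * D * (dn/dx)
Step 2: J = 1.602e-19 * 6.4 * 1.78e+18
Step 3: J = 1.82e+00 A/cm^2

1.82e+00


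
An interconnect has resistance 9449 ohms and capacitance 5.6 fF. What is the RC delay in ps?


Step 1: tau = R * C
Step 2: tau = 9449 * 5.6 fF = 9449 * 5.6e-15 F
Step 3: tau = 5.29144e-11 s = 52.9144 ps

52.9144


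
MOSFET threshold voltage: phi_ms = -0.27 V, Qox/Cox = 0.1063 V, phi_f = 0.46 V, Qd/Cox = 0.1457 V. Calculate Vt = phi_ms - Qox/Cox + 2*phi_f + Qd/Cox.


Step 1: Vt = phi_ms - Qox/Cox + 2*phi_f + Qd/Cox
Step 2: Vt = -0.27 - 0.1063 + 2*0.46 + 0.1457
Step 3: Vt = -0.27 - 0.1063 + 0.92 + 0.1457
Step 4: Vt = 0.6894 V

0.6894


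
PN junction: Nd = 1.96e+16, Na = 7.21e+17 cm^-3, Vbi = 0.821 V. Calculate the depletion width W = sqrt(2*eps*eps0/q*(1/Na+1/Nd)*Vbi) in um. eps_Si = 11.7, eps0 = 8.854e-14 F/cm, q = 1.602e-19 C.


Step 1: 1/Na + 1/Nd = 1/7.21e+17 + 1/1.96e+16 = 5.24074e-17
Step 2: 2*eps*eps0/q = 2*11.7*8.854e-14/1.602e-19 = 1.293281e+07
Step 3: W^2 = 1.293281e+07 * 5.24074e-17 * 0.821 = 5.56453e-10
Step 4: W = sqrt(5.56453e-10) = 2.359e-05 cm = 0.2359 um

0.2359


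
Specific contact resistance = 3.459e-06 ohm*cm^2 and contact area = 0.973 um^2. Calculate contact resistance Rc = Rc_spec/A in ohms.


Step 1: Convert area to cm^2: 0.973 um^2 = 9.7300e-09 cm^2
Step 2: Rc = Rc_spec / A = 3.459e-06 / 9.7300e-09
Step 3: Rc = 3.55e+02 ohms

3.55e+02


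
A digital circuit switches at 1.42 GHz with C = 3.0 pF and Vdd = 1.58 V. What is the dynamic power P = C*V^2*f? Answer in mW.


Step 1: V^2 = 1.58^2 = 2.4964 V^2
Step 2: P = C*V^2*f = 3.0e-12 F * 2.4964 * 1.42e9 Hz
Step 3: P = 1.0634664e-02 W
Step 4: P = 10.635 mW

10.635


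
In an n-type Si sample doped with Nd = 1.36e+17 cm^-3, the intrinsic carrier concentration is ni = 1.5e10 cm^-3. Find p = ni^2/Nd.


Step 1: Since Nd >> ni, n ≈ Nd = 1.36e+17 cm^-3
Step 2: p = ni^2 / n = (1.5e10)^2 / 1.36e+17
Step 3: p = 2.25e20 / 1.36e+17 = 1.65e+03 cm^-3

1.65e+03


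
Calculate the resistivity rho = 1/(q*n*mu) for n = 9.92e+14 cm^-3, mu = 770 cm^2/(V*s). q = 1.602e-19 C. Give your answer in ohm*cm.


Step 1: sigma = q * n * mu = 1.602e-19 * 9.92e+14 * 770 = 1.22367e-01 S/cm
Step 2: rho = 1 / sigma = 1 / 1.22367e-01 = 8.172 ohm*cm

8.172


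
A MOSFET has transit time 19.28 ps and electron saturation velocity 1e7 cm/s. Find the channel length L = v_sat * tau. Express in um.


Step 1: tau in seconds = 19.28 ps * 1e-12 = 1.9280e-11 s
Step 2: L = v_sat * tau = 1e7 * 1.9280e-11 = 1.9280e-04 cm
Step 3: L in um = 1.9280e-04 * 1e4 = 1.928 um

1.928


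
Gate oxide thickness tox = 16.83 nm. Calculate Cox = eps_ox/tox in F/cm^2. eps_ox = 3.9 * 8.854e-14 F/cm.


Step 1: eps_ox = 3.9 * 8.854e-14 = 3.45306e-13 F/cm
Step 2: tox in cm = 16.83 nm * 1e-7 = 1.6830e-06 cm
Step 3: Cox = 3.45306e-13 / 1.6830e-06 = 2.05e-07 F/cm^2

2.05e-07


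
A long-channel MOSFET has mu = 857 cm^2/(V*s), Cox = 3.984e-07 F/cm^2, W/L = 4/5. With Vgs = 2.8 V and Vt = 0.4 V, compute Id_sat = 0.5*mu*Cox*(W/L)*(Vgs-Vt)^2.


Step 1: Overdrive voltage Vov = Vgs - Vt = 2.8 - 0.4 = 2.4 V
Step 2: W/L = 4/5 = 0.8
Step 3: Id = 0.5 * 857 * 3.984e-07 * 0.8 * 2.4^2
Step 4: Id = 7.87e-04 A

7.87e-04


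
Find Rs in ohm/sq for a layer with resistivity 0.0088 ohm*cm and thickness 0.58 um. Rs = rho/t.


Step 1: Convert thickness to cm: t = 0.58 um = 5.8000e-05 cm
Step 2: Rs = rho / t = 0.0088 / 5.8000e-05
Step 3: Rs = 151.7 ohm/sq

151.7


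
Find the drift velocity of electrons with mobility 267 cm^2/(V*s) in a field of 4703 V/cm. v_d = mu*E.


Step 1: v_d = mu * E
Step 2: v_d = 267 * 4703 = 1255701
Step 3: v_d = 1.26e+06 cm/s

1.26e+06


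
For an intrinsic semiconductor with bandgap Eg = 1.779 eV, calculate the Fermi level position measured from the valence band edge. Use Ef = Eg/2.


Step 1: For an intrinsic semiconductor, the Fermi level sits at midgap.
Step 2: Ef = Eg / 2 = 1.779 / 2 = 0.8895 eV

0.8895


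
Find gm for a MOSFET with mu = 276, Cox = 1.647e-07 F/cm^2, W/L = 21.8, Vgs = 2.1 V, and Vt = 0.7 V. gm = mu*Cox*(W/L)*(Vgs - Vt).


Step 1: Vov = Vgs - Vt = 2.1 - 0.7 = 1.4 V
Step 2: gm = mu * Cox * (W/L) * Vov
Step 3: gm = 276 * 1.647e-07 * 21.8 * 1.4 = 1.39e-03 S

1.39e-03


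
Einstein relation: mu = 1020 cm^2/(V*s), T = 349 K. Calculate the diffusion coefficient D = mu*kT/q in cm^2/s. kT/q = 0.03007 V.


Step 1: D = mu * (kT/q)
Step 2: D = 1020 * 0.03007
Step 3: D = 30.67 cm^2/s

30.67


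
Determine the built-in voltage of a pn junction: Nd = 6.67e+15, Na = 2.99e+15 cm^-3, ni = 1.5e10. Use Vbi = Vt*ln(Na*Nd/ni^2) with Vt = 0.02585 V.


Step 1: Compute Na*Nd/ni^2 = 2.99e+15 * 6.67e+15 / (1.5e10)^2 = 8.8637e+10
Step 2: ln(8.8637e+10) = 25.2078
Step 3: Vbi = 0.02585 * 25.2078 = 0.652 V

0.652


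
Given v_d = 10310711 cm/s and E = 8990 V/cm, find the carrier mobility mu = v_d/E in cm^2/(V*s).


Step 1: mu = v_d / E
Step 2: mu = 10310711 / 8990
Step 3: mu = 1146.91 cm^2/(V*s)

1146.91


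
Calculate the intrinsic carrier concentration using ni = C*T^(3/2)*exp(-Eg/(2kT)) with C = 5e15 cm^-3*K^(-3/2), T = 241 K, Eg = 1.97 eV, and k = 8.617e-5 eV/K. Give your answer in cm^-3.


Step 1: Compute kT = 8.617e-5 * 241 = 0.02076697 eV
Step 2: Exponent = -Eg/(2kT) = -1.97/(2*0.02076697) = -47.43109
Step 3: T^(3/2) = 241^1.5 = 3741.33
Step 4: ni = 5e15 * 3741.33 * exp(-47.43109) = 4.71e-02 cm^-3

4.71e-02


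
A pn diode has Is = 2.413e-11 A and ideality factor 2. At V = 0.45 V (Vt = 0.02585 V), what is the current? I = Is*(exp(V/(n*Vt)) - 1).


Step 1: V/(n*Vt) = 0.45/(2*0.02585) = 8.7041
Step 2: exp(8.7041) = 6.0276e+03
Step 3: I = 2.413e-11 * (6.0276e+03 - 1) = 1.45e-07 A

1.45e-07


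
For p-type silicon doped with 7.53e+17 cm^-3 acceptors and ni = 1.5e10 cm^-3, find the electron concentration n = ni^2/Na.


Step 1: Majority hole concentration p ≈ Na = 7.53e+17 cm^-3
Step 2: n = ni^2 / Na = (1.5e10)^2 / 7.53e+17
Step 3: n = 2.99e+02 cm^-3

2.99e+02


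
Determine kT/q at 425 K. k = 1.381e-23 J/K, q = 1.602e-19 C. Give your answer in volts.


Step 1: kT = 1.381e-23 * 425 = 5.86925e-21 J
Step 2: Vt = kT/q = 5.86925e-21 / 1.602e-19
Step 3: Vt = 0.03664 V

0.03664


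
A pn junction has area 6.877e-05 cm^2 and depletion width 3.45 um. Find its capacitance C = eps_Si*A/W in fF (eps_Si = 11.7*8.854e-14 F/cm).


Step 1: eps_Si = 11.7 * 8.854e-14 = 1.035918e-12 F/cm
Step 2: W in cm = 3.45 * 1e-4 = 3.45e-04 cm
Step 3: C = 1.035918e-12 * 6.877e-05 / 3.45e-04 = 2.064930e-13 F
Step 4: C = 206.49 fF

206.49


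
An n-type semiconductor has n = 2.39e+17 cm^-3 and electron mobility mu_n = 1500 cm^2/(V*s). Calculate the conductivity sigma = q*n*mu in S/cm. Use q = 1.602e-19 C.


Step 1: sigma = q * n * mu
Step 2: sigma = 1.602e-19 * 2.39e+17 * 1500
Step 3: sigma = 5.743e+01 S/cm

5.743e+01


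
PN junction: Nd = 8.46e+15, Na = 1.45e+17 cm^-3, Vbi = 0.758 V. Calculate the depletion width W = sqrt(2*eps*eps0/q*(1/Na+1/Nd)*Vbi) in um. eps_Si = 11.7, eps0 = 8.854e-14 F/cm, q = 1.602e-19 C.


Step 1: 1/Na + 1/Nd = 1/1.45e+17 + 1/8.46e+15 = 1.25100e-16
Step 2: 2*eps*eps0/q = 2*11.7*8.854e-14/1.602e-19 = 1.293281e+07
Step 3: W^2 = 1.293281e+07 * 1.25100e-16 * 0.758 = 1.22636e-09
Step 4: W = sqrt(1.22636e-09) = 3.502e-05 cm = 0.3502 um

0.3502


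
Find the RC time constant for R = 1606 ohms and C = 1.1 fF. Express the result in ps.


Step 1: tau = R * C
Step 2: tau = 1606 * 1.1 fF = 1606 * 1.1e-15 F
Step 3: tau = 1.7666e-12 s = 1.7666 ps

1.7666


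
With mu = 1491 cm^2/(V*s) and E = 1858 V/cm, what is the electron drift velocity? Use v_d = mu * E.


Step 1: v_d = mu * E
Step 2: v_d = 1491 * 1858 = 2770278
Step 3: v_d = 2.77e+06 cm/s

2.77e+06


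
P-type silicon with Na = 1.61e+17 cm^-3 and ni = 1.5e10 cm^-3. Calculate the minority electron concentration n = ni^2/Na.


Step 1: Majority hole concentration p ≈ Na = 1.61e+17 cm^-3
Step 2: n = ni^2 / Na = (1.5e10)^2 / 1.61e+17
Step 3: n = 1.40e+03 cm^-3

1.40e+03


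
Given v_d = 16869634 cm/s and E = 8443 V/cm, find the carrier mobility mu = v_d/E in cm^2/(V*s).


Step 1: mu = v_d / E
Step 2: mu = 16869634 / 8443
Step 3: mu = 1998.06 cm^2/(V*s)

1998.06


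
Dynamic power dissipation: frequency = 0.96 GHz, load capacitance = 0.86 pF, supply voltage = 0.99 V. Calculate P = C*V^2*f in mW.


Step 1: V^2 = 0.99^2 = 0.9801 V^2
Step 2: P = C*V^2*f = 0.86e-12 F * 0.9801 * 0.96e9 Hz
Step 3: P = 8.0917056e-04 W
Step 4: P = 0.809 mW

0.809


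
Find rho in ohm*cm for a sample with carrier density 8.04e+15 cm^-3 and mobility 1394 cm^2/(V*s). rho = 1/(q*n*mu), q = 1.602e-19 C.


Step 1: sigma = q * n * mu = 1.602e-19 * 8.04e+15 * 1394 = 1.79548e+00 S/cm
Step 2: rho = 1 / sigma = 1 / 1.79548e+00 = 0.557 ohm*cm

0.557


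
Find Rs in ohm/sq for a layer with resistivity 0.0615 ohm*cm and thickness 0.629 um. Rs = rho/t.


Step 1: Convert thickness to cm: t = 0.629 um = 6.2900e-05 cm
Step 2: Rs = rho / t = 0.0615 / 6.2900e-05
Step 3: Rs = 977.7 ohm/sq

977.7


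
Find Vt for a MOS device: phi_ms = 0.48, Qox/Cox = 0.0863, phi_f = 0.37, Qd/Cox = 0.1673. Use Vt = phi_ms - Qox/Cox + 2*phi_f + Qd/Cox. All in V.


Step 1: Vt = phi_ms - Qox/Cox + 2*phi_f + Qd/Cox
Step 2: Vt = 0.48 - 0.0863 + 2*0.37 + 0.1673
Step 3: Vt = 0.48 - 0.0863 + 0.74 + 0.1673
Step 4: Vt = 1.301 V

1.301


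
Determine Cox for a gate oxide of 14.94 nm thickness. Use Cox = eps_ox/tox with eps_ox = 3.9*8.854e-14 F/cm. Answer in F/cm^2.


Step 1: eps_ox = 3.9 * 8.854e-14 = 3.45306e-13 F/cm
Step 2: tox in cm = 14.94 nm * 1e-7 = 1.4940e-06 cm
Step 3: Cox = 3.45306e-13 / 1.4940e-06 = 2.31e-07 F/cm^2

2.31e-07


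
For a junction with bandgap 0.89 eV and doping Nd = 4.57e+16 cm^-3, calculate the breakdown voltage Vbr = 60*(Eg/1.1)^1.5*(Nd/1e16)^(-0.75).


Step 1: Eg/1.1 = 0.89/1.1 = 0.809091
Step 2: (Eg/1.1)^1.5 = 0.809091^1.5 = 0.727773
Step 3: (Nd/1e16)^(-0.75) = (4.57)^(-0.75) = 0.319936
Step 4: Vbr = 60 * 0.727773 * 0.319936 = 14.0 V

14.0


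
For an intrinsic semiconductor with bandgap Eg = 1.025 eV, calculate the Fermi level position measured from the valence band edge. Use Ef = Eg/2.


Step 1: For an intrinsic semiconductor, the Fermi level sits at midgap.
Step 2: Ef = Eg / 2 = 1.025 / 2 = 0.5125 eV

0.5125


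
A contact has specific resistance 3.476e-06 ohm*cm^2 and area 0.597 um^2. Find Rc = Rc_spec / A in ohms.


Step 1: Convert area to cm^2: 0.597 um^2 = 5.9700e-09 cm^2
Step 2: Rc = Rc_spec / A = 3.476e-06 / 5.9700e-09
Step 3: Rc = 5.82e+02 ohms

5.82e+02


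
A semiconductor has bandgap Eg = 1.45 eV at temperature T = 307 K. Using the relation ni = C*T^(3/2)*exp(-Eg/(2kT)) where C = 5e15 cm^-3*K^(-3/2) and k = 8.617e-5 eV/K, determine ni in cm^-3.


Step 1: Compute kT = 8.617e-5 * 307 = 0.02645419 eV
Step 2: Exponent = -Eg/(2kT) = -1.45/(2*0.02645419) = -27.40587
Step 3: T^(3/2) = 307^1.5 = 5379.07
Step 4: ni = 5e15 * 5379.07 * exp(-27.40587) = 3.37e+07 cm^-3

3.37e+07


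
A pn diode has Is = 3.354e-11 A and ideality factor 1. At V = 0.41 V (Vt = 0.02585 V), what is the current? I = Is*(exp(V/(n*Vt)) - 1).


Step 1: V/(n*Vt) = 0.41/(1*0.02585) = 15.8607
Step 2: exp(15.8607) = 7.7306e+06
Step 3: I = 3.354e-11 * (7.7306e+06 - 1) = 2.59e-04 A

2.59e-04


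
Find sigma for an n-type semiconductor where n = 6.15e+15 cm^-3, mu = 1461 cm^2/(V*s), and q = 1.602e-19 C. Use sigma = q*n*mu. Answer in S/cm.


Step 1: sigma = q * n * mu
Step 2: sigma = 1.602e-19 * 6.15e+15 * 1461
Step 3: sigma = 1.439e+00 S/cm

1.439e+00


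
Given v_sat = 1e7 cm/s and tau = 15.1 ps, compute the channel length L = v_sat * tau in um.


Step 1: tau in seconds = 15.1 ps * 1e-12 = 1.5100e-11 s
Step 2: L = v_sat * tau = 1e7 * 1.5100e-11 = 1.5100e-04 cm
Step 3: L in um = 1.5100e-04 * 1e4 = 1.51 um

1.51


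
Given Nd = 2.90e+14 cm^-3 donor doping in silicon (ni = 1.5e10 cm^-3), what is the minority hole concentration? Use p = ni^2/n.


Step 1: Since Nd >> ni, n ≈ Nd = 2.90e+14 cm^-3
Step 2: p = ni^2 / n = (1.5e10)^2 / 2.90e+14
Step 3: p = 2.25e20 / 2.90e+14 = 7.76e+05 cm^-3

7.76e+05


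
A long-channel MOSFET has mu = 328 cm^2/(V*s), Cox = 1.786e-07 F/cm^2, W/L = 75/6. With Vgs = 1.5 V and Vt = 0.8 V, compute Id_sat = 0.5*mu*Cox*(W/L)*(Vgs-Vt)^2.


Step 1: Overdrive voltage Vov = Vgs - Vt = 1.5 - 0.8 = 0.7 V
Step 2: W/L = 75/6 = 12.5
Step 3: Id = 0.5 * 328 * 1.786e-07 * 12.5 * 0.7^2
Step 4: Id = 1.79e-04 A

1.79e-04


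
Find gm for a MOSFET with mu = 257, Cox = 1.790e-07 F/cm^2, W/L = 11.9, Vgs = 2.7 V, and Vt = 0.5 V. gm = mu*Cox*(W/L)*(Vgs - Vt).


Step 1: Vov = Vgs - Vt = 2.7 - 0.5 = 2.2 V
Step 2: gm = mu * Cox * (W/L) * Vov
Step 3: gm = 257 * 1.790e-07 * 11.9 * 2.2 = 1.20e-03 S

1.20e-03


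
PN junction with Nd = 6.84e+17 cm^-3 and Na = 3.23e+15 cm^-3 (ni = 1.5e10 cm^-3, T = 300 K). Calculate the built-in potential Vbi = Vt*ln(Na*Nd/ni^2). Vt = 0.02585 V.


Step 1: Compute Na*Nd/ni^2 = 3.23e+15 * 6.84e+17 / (1.5e10)^2 = 9.8192e+12
Step 2: ln(9.8192e+12) = 29.9154
Step 3: Vbi = 0.02585 * 29.9154 = 0.773 V

0.773


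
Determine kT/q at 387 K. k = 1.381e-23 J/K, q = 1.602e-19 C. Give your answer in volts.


Step 1: kT = 1.381e-23 * 387 = 5.34447e-21 J
Step 2: Vt = kT/q = 5.34447e-21 / 1.602e-19
Step 3: Vt = 0.03336 V

0.03336


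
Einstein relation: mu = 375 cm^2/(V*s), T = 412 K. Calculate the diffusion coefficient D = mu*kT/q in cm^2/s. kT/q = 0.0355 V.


Step 1: D = mu * (kT/q)
Step 2: D = 375 * 0.0355
Step 3: D = 13.31 cm^2/s

13.31


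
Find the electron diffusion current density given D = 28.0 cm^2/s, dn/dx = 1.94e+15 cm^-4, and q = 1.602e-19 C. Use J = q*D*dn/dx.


Step 1: J = q * D * (dn/dx)
Step 2: J = 1.602e-19 * 28.0 * 1.94e+15
Step 3: J = 8.70e-03 A/cm^2

8.70e-03


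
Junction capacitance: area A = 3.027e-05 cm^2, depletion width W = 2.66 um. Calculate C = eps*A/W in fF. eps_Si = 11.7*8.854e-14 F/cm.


Step 1: eps_Si = 11.7 * 8.854e-14 = 1.035918e-12 F/cm
Step 2: W in cm = 2.66 * 1e-4 = 2.66e-04 cm
Step 3: C = 1.035918e-12 * 3.027e-05 / 2.66e-04 = 1.178844e-13 F
Step 4: C = 117.88 fF

117.88


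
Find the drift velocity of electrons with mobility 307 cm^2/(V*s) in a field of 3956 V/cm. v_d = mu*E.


Step 1: v_d = mu * E
Step 2: v_d = 307 * 3956 = 1214492
Step 3: v_d = 1.21e+06 cm/s

1.21e+06


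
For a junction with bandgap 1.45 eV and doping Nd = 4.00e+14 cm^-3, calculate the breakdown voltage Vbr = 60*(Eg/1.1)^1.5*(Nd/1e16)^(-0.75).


Step 1: Eg/1.1 = 1.45/1.1 = 1.318182
Step 2: (Eg/1.1)^1.5 = 1.318182^1.5 = 1.513433
Step 3: (Nd/1e16)^(-0.75) = (0.04)^(-0.75) = 11.180340
Step 4: Vbr = 60 * 1.513433 * 11.180340 = 1015.2 V

1015.2


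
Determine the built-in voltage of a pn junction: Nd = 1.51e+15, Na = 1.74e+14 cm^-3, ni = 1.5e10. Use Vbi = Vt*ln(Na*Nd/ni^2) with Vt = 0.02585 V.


Step 1: Compute Na*Nd/ni^2 = 1.74e+14 * 1.51e+15 / (1.5e10)^2 = 1.1677e+09
Step 2: ln(1.1677e+09) = 20.8783
Step 3: Vbi = 0.02585 * 20.8783 = 0.54 V

0.54


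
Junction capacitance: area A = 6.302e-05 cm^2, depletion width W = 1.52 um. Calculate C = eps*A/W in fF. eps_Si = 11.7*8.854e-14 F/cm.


Step 1: eps_Si = 11.7 * 8.854e-14 = 1.035918e-12 F/cm
Step 2: W in cm = 1.52 * 1e-4 = 1.52e-04 cm
Step 3: C = 1.035918e-12 * 6.302e-05 / 1.52e-04 = 4.294971e-13 F
Step 4: C = 429.5 fF

429.5


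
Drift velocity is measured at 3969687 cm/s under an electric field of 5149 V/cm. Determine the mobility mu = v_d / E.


Step 1: mu = v_d / E
Step 2: mu = 3969687 / 5149
Step 3: mu = 770.96 cm^2/(V*s)

770.96


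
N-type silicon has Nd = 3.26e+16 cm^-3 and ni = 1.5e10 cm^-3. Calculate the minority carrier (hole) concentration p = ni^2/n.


Step 1: Since Nd >> ni, n ≈ Nd = 3.26e+16 cm^-3
Step 2: p = ni^2 / n = (1.5e10)^2 / 3.26e+16
Step 3: p = 2.25e20 / 3.26e+16 = 6.90e+03 cm^-3

6.90e+03


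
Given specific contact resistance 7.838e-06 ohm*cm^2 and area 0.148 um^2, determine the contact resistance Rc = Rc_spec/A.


Step 1: Convert area to cm^2: 0.148 um^2 = 1.4800e-09 cm^2
Step 2: Rc = Rc_spec / A = 7.838e-06 / 1.4800e-09
Step 3: Rc = 5.30e+03 ohms

5.30e+03


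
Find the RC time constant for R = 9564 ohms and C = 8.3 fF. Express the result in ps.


Step 1: tau = R * C
Step 2: tau = 9564 * 8.3 fF = 9564 * 8.3e-15 F
Step 3: tau = 7.93812e-11 s = 79.3812 ps

79.3812


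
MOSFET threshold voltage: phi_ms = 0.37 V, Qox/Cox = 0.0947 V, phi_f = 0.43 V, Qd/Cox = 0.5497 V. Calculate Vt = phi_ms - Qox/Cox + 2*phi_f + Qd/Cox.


Step 1: Vt = phi_ms - Qox/Cox + 2*phi_f + Qd/Cox
Step 2: Vt = 0.37 - 0.0947 + 2*0.43 + 0.5497
Step 3: Vt = 0.37 - 0.0947 + 0.86 + 0.5497
Step 4: Vt = 1.685 V

1.685


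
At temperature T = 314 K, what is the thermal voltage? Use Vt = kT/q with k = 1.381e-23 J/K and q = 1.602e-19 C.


Step 1: kT = 1.381e-23 * 314 = 4.33634e-21 J
Step 2: Vt = kT/q = 4.33634e-21 / 1.602e-19
Step 3: Vt = 0.02707 V

0.02707


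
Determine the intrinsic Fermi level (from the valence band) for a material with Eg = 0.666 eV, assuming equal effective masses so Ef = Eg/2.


Step 1: For an intrinsic semiconductor, the Fermi level sits at midgap.
Step 2: Ef = Eg / 2 = 0.666 / 2 = 0.333 eV

0.333


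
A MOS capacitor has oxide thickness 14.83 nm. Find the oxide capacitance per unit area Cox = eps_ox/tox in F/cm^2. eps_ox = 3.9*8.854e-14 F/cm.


Step 1: eps_ox = 3.9 * 8.854e-14 = 3.45306e-13 F/cm
Step 2: tox in cm = 14.83 nm * 1e-7 = 1.4830e-06 cm
Step 3: Cox = 3.45306e-13 / 1.4830e-06 = 2.33e-07 F/cm^2

2.33e-07


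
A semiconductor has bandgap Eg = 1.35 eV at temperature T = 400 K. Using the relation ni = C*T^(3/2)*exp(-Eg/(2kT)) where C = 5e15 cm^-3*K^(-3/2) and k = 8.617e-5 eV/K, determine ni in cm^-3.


Step 1: Compute kT = 8.617e-5 * 400 = 0.034468 eV
Step 2: Exponent = -Eg/(2kT) = -1.35/(2*0.034468) = -19.58338
Step 3: T^(3/2) = 400^1.5 = 8000.00
Step 4: ni = 5e15 * 8000.00 * exp(-19.58338) = 1.25e+11 cm^-3

1.25e+11


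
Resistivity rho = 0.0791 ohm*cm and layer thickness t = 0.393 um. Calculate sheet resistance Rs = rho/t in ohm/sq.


Step 1: Convert thickness to cm: t = 0.393 um = 3.9300e-05 cm
Step 2: Rs = rho / t = 0.0791 / 3.9300e-05
Step 3: Rs = 2012.7 ohm/sq

2012.7


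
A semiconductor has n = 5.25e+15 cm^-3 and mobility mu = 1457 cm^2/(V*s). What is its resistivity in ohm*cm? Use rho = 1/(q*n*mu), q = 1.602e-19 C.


Step 1: sigma = q * n * mu = 1.602e-19 * 5.25e+15 * 1457 = 1.22541e+00 S/cm
Step 2: rho = 1 / sigma = 1 / 1.22541e+00 = 0.8161 ohm*cm

0.8161


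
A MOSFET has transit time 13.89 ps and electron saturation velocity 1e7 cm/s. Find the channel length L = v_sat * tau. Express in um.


Step 1: tau in seconds = 13.89 ps * 1e-12 = 1.3890e-11 s
Step 2: L = v_sat * tau = 1e7 * 1.3890e-11 = 1.3890e-04 cm
Step 3: L in um = 1.3890e-04 * 1e4 = 1.389 um

1.389


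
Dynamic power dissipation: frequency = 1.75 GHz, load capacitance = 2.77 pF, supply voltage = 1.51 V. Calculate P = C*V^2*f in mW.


Step 1: V^2 = 1.51^2 = 2.2801 V^2
Step 2: P = C*V^2*f = 2.77e-12 F * 2.2801 * 1.75e9 Hz
Step 3: P = 1.105278475e-02 W
Step 4: P = 11.053 mW

11.053


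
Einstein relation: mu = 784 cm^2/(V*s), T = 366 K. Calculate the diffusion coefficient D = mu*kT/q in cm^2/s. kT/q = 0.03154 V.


Step 1: D = mu * (kT/q)
Step 2: D = 784 * 0.03154
Step 3: D = 24.73 cm^2/s

24.73


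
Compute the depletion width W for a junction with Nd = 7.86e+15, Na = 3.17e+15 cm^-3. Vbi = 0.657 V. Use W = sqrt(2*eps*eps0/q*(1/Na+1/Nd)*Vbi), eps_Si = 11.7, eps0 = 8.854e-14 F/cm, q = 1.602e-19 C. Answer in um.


Step 1: 1/Na + 1/Nd = 1/3.17e+15 + 1/7.86e+15 = 4.42684e-16
Step 2: 2*eps*eps0/q = 2*11.7*8.854e-14/1.602e-19 = 1.293281e+07
Step 3: W^2 = 1.293281e+07 * 4.42684e-16 * 0.657 = 3.76142e-09
Step 4: W = sqrt(3.76142e-09) = 6.133e-05 cm = 0.6133 um

0.6133


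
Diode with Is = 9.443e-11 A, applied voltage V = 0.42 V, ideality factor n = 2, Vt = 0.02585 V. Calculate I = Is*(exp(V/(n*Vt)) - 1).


Step 1: V/(n*Vt) = 0.42/(2*0.02585) = 8.1238
Step 2: exp(8.1238) = 3.3738e+03
Step 3: I = 9.443e-11 * (3.3738e+03 - 1) = 3.18e-07 A

3.18e-07


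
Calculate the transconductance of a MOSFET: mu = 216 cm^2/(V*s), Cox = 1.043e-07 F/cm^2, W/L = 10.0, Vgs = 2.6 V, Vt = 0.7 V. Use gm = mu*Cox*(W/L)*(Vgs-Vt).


Step 1: Vov = Vgs - Vt = 2.6 - 0.7 = 1.9 V
Step 2: gm = mu * Cox * (W/L) * Vov
Step 3: gm = 216 * 1.043e-07 * 10.0 * 1.9 = 4.28e-04 S

4.28e-04


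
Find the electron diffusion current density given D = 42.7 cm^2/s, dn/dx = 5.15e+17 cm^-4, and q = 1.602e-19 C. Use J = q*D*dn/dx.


Step 1: J = q * D * (dn/dx)
Step 2: J = 1.602e-19 * 42.7 * 5.15e+17
Step 3: J = 3.52e+00 A/cm^2

3.52e+00


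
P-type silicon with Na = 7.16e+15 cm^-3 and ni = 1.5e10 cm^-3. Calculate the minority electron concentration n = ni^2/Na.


Step 1: Majority hole concentration p ≈ Na = 7.16e+15 cm^-3
Step 2: n = ni^2 / Na = (1.5e10)^2 / 7.16e+15
Step 3: n = 3.14e+04 cm^-3

3.14e+04


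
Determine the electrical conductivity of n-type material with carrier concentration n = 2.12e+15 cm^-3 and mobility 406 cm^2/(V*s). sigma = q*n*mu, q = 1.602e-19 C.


Step 1: sigma = q * n * mu
Step 2: sigma = 1.602e-19 * 2.12e+15 * 406
Step 3: sigma = 1.379e-01 S/cm

1.379e-01


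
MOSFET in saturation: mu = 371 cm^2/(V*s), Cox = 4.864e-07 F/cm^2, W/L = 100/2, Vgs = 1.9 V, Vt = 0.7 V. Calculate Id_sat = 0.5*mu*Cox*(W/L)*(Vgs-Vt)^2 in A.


Step 1: Overdrive voltage Vov = Vgs - Vt = 1.9 - 0.7 = 1.2 V
Step 2: W/L = 100/2 = 50
Step 3: Id = 0.5 * 371 * 4.864e-07 * 50 * 1.2^2
Step 4: Id = 6.50e-03 A

6.50e-03


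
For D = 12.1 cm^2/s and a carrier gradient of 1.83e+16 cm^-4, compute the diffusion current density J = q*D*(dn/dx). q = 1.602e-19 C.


Step 1: J = q * D * (dn/dx)
Step 2: J = 1.602e-19 * 12.1 * 1.83e+16
Step 3: J = 3.55e-02 A/cm^2

3.55e-02


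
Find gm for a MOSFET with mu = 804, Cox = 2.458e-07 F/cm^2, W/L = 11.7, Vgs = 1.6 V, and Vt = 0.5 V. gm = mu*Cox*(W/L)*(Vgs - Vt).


Step 1: Vov = Vgs - Vt = 1.6 - 0.5 = 1.1 V
Step 2: gm = mu * Cox * (W/L) * Vov
Step 3: gm = 804 * 2.458e-07 * 11.7 * 1.1 = 2.54e-03 S

2.54e-03


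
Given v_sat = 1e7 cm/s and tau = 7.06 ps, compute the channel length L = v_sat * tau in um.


Step 1: tau in seconds = 7.06 ps * 1e-12 = 7.0600e-12 s
Step 2: L = v_sat * tau = 1e7 * 7.0600e-12 = 7.0600e-05 cm
Step 3: L in um = 7.0600e-05 * 1e4 = 0.706 um

0.706


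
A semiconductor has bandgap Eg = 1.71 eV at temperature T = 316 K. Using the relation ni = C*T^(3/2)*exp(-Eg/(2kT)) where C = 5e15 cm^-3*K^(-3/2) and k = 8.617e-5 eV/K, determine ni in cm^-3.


Step 1: Compute kT = 8.617e-5 * 316 = 0.02722972 eV
Step 2: Exponent = -Eg/(2kT) = -1.71/(2*0.02722972) = -31.39951
Step 3: T^(3/2) = 316^1.5 = 5617.34
Step 4: ni = 5e15 * 5617.34 * exp(-31.39951) = 6.48e+05 cm^-3

6.48e+05


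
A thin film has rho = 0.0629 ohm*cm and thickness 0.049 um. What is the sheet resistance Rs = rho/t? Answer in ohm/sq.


Step 1: Convert thickness to cm: t = 0.049 um = 4.9000e-06 cm
Step 2: Rs = rho / t = 0.0629 / 4.9000e-06
Step 3: Rs = 12836.7 ohm/sq

12836.7


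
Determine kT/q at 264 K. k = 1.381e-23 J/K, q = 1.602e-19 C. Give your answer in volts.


Step 1: kT = 1.381e-23 * 264 = 3.64584e-21 J
Step 2: Vt = kT/q = 3.64584e-21 / 1.602e-19
Step 3: Vt = 0.02276 V

0.02276


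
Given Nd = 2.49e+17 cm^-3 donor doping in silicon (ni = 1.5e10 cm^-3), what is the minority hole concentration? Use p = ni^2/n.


Step 1: Since Nd >> ni, n ≈ Nd = 2.49e+17 cm^-3
Step 2: p = ni^2 / n = (1.5e10)^2 / 2.49e+17
Step 3: p = 2.25e20 / 2.49e+17 = 9.04e+02 cm^-3

9.04e+02


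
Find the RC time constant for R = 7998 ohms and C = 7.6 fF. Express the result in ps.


Step 1: tau = R * C
Step 2: tau = 7998 * 7.6 fF = 7998 * 7.6e-15 F
Step 3: tau = 6.07848e-11 s = 60.7848 ps

60.7848


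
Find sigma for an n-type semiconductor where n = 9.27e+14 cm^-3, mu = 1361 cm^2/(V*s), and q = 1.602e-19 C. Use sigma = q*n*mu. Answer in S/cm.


Step 1: sigma = q * n * mu
Step 2: sigma = 1.602e-19 * 9.27e+14 * 1361
Step 3: sigma = 2.021e-01 S/cm

2.021e-01


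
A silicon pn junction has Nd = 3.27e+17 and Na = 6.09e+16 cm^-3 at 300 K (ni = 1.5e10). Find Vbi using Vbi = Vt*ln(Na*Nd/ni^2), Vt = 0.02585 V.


Step 1: Compute Na*Nd/ni^2 = 6.09e+16 * 3.27e+17 / (1.5e10)^2 = 8.8508e+13
Step 2: ln(8.8508e+13) = 32.1141
Step 3: Vbi = 0.02585 * 32.1141 = 0.83 V

0.83


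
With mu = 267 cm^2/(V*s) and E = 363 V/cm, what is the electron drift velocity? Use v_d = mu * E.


Step 1: v_d = mu * E
Step 2: v_d = 267 * 363 = 96921
Step 3: v_d = 9.69e+04 cm/s

9.69e+04


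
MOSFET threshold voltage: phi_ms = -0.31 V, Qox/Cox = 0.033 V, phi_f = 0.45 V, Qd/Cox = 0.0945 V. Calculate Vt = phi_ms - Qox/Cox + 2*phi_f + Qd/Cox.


Step 1: Vt = phi_ms - Qox/Cox + 2*phi_f + Qd/Cox
Step 2: Vt = -0.31 - 0.033 + 2*0.45 + 0.0945
Step 3: Vt = -0.31 - 0.033 + 0.9 + 0.0945
Step 4: Vt = 0.6515 V

0.6515


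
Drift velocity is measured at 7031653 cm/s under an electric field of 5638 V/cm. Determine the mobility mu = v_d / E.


Step 1: mu = v_d / E
Step 2: mu = 7031653 / 5638
Step 3: mu = 1247.19 cm^2/(V*s)

1247.19


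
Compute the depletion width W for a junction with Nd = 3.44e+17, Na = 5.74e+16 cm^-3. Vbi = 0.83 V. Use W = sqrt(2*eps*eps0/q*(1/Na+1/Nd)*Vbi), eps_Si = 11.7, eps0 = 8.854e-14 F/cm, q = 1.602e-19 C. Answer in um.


Step 1: 1/Na + 1/Nd = 1/5.74e+16 + 1/3.44e+17 = 2.03286e-17
Step 2: 2*eps*eps0/q = 2*11.7*8.854e-14/1.602e-19 = 1.293281e+07
Step 3: W^2 = 1.293281e+07 * 2.03286e-17 * 0.83 = 2.18212e-10
Step 4: W = sqrt(2.18212e-10) = 1.477e-05 cm = 0.1477 um

0.1477


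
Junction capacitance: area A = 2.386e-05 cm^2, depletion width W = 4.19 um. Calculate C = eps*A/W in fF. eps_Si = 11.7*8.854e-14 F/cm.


Step 1: eps_Si = 11.7 * 8.854e-14 = 1.035918e-12 F/cm
Step 2: W in cm = 4.19 * 1e-4 = 4.19e-04 cm
Step 3: C = 1.035918e-12 * 2.386e-05 / 4.19e-04 = 5.899046e-14 F
Step 4: C = 58.99 fF

58.99


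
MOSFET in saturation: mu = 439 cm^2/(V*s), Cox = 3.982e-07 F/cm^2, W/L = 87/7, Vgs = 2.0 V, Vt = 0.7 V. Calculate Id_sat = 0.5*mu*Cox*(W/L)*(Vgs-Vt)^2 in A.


Step 1: Overdrive voltage Vov = Vgs - Vt = 2.0 - 0.7 = 1.3 V
Step 2: W/L = 87/7 = 12.4286
Step 3: Id = 0.5 * 439 * 3.982e-07 * 12.4286 * 1.3^2
Step 4: Id = 1.84e-03 A

1.84e-03


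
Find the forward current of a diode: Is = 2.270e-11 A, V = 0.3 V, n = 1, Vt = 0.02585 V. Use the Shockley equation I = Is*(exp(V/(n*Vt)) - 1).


Step 1: V/(n*Vt) = 0.3/(1*0.02585) = 11.6054
Step 2: exp(11.6054) = 1.0969e+05
Step 3: I = 2.270e-11 * (1.0969e+05 - 1) = 2.49e-06 A

2.49e-06


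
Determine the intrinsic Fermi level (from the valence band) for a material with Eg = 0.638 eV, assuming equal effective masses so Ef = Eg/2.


Step 1: For an intrinsic semiconductor, the Fermi level sits at midgap.
Step 2: Ef = Eg / 2 = 0.638 / 2 = 0.319 eV

0.319


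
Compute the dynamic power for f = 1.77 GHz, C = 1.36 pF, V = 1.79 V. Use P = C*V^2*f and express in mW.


Step 1: V^2 = 1.79^2 = 3.2041 V^2
Step 2: P = C*V^2*f = 1.36e-12 F * 3.2041 * 1.77e9 Hz
Step 3: P = 7.71290952e-03 W
Step 4: P = 7.713 mW

7.713


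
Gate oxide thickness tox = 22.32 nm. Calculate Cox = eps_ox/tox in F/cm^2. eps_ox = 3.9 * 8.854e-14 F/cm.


Step 1: eps_ox = 3.9 * 8.854e-14 = 3.45306e-13 F/cm
Step 2: tox in cm = 22.32 nm * 1e-7 = 2.2320e-06 cm
Step 3: Cox = 3.45306e-13 / 2.2320e-06 = 1.55e-07 F/cm^2

1.55e-07


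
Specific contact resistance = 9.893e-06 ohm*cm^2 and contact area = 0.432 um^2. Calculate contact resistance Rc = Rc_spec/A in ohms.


Step 1: Convert area to cm^2: 0.432 um^2 = 4.3200e-09 cm^2
Step 2: Rc = Rc_spec / A = 9.893e-06 / 4.3200e-09
Step 3: Rc = 2.29e+03 ohms

2.29e+03


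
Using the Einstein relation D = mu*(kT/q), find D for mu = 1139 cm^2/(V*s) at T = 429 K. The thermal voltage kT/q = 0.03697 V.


Step 1: D = mu * (kT/q)
Step 2: D = 1139 * 0.03697
Step 3: D = 42.11 cm^2/s

42.11


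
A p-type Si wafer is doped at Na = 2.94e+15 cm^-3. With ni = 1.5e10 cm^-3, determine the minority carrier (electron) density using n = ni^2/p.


Step 1: Majority hole concentration p ≈ Na = 2.94e+15 cm^-3
Step 2: n = ni^2 / Na = (1.5e10)^2 / 2.94e+15
Step 3: n = 7.65e+04 cm^-3

7.65e+04


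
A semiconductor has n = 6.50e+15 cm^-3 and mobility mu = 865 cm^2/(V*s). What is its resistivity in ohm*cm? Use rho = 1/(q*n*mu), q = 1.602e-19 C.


Step 1: sigma = q * n * mu = 1.602e-19 * 6.50e+15 * 865 = 9.00725e-01 S/cm
Step 2: rho = 1 / sigma = 1 / 9.00725e-01 = 1.11 ohm*cm

1.11


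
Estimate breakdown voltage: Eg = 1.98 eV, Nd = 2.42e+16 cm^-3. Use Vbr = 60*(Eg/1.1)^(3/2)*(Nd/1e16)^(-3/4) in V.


Step 1: Eg/1.1 = 1.98/1.1 = 1.800000
Step 2: (Eg/1.1)^1.5 = 1.800000^1.5 = 2.414953
Step 3: (Nd/1e16)^(-0.75) = (2.42)^(-0.75) = 0.515393
Step 4: Vbr = 60 * 2.414953 * 0.515393 = 74.7 V

74.7


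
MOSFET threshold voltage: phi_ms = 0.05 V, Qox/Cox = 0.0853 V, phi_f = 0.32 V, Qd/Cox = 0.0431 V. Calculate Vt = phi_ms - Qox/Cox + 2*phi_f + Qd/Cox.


Step 1: Vt = phi_ms - Qox/Cox + 2*phi_f + Qd/Cox
Step 2: Vt = 0.05 - 0.0853 + 2*0.32 + 0.0431
Step 3: Vt = 0.05 - 0.0853 + 0.64 + 0.0431
Step 4: Vt = 0.6478 V

0.6478


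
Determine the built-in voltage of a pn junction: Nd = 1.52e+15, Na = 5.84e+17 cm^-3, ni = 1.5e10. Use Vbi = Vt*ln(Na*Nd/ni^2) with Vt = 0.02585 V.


Step 1: Compute Na*Nd/ni^2 = 5.84e+17 * 1.52e+15 / (1.5e10)^2 = 3.9452e+12
Step 2: ln(3.9452e+12) = 29.0035
Step 3: Vbi = 0.02585 * 29.0035 = 0.75 V

0.75


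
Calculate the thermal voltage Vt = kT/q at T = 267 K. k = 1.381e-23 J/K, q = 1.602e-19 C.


Step 1: kT = 1.381e-23 * 267 = 3.68727e-21 J
Step 2: Vt = kT/q = 3.68727e-21 / 1.602e-19
Step 3: Vt = 0.02302 V

0.02302


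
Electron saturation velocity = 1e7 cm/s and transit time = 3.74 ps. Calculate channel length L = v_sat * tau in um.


Step 1: tau in seconds = 3.74 ps * 1e-12 = 3.7400e-12 s
Step 2: L = v_sat * tau = 1e7 * 3.7400e-12 = 3.7400e-05 cm
Step 3: L in um = 3.7400e-05 * 1e4 = 0.374 um

0.374


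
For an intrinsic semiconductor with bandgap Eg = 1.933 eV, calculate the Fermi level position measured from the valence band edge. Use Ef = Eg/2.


Step 1: For an intrinsic semiconductor, the Fermi level sits at midgap.
Step 2: Ef = Eg / 2 = 1.933 / 2 = 0.9665 eV

0.9665


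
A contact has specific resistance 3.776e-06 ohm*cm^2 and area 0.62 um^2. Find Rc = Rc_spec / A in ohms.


Step 1: Convert area to cm^2: 0.62 um^2 = 6.2000e-09 cm^2
Step 2: Rc = Rc_spec / A = 3.776e-06 / 6.2000e-09
Step 3: Rc = 6.09e+02 ohms

6.09e+02


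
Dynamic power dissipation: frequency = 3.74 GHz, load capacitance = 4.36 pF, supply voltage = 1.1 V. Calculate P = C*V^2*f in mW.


Step 1: V^2 = 1.1^2 = 1.21 V^2
Step 2: P = C*V^2*f = 4.36e-12 F * 1.21 * 3.74e9 Hz
Step 3: P = 1.9730744e-02 W
Step 4: P = 19.731 mW

19.731


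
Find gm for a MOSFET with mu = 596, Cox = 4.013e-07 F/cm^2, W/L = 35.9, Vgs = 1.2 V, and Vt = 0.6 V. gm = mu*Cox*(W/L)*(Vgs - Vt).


Step 1: Vov = Vgs - Vt = 1.2 - 0.6 = 0.6 V
Step 2: gm = mu * Cox * (W/L) * Vov
Step 3: gm = 596 * 4.013e-07 * 35.9 * 0.6 = 5.15e-03 S

5.15e-03


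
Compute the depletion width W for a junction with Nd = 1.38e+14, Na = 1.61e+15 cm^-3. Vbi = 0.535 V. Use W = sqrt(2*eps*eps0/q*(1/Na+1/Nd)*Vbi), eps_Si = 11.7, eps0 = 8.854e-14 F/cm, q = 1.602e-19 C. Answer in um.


Step 1: 1/Na + 1/Nd = 1/1.61e+15 + 1/1.38e+14 = 7.86749e-15
Step 2: 2*eps*eps0/q = 2*11.7*8.854e-14/1.602e-19 = 1.293281e+07
Step 3: W^2 = 1.293281e+07 * 7.86749e-15 * 0.535 = 5.44356e-08
Step 4: W = sqrt(5.44356e-08) = 2.333e-04 cm = 2.333 um

2.333


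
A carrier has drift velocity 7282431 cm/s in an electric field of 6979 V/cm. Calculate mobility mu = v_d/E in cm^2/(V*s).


Step 1: mu = v_d / E
Step 2: mu = 7282431 / 6979
Step 3: mu = 1043.48 cm^2/(V*s)

1043.48


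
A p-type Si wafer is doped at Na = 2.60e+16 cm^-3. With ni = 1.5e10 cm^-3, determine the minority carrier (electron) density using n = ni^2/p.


Step 1: Majority hole concentration p ≈ Na = 2.60e+16 cm^-3
Step 2: n = ni^2 / Na = (1.5e10)^2 / 2.60e+16
Step 3: n = 8.65e+03 cm^-3

8.65e+03


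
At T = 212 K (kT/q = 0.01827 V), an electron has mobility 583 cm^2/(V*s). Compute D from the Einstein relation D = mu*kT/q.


Step 1: D = mu * (kT/q)
Step 2: D = 583 * 0.01827
Step 3: D = 10.65 cm^2/s

10.65


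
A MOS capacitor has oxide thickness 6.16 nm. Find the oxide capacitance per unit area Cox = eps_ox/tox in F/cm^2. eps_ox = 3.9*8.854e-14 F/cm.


Step 1: eps_ox = 3.9 * 8.854e-14 = 3.45306e-13 F/cm
Step 2: tox in cm = 6.16 nm * 1e-7 = 6.1600e-07 cm
Step 3: Cox = 3.45306e-13 / 6.1600e-07 = 5.61e-07 F/cm^2

5.61e-07


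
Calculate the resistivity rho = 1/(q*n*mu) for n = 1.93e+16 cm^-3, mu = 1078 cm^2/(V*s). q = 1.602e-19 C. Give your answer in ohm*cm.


Step 1: sigma = q * n * mu = 1.602e-19 * 1.93e+16 * 1078 = 3.33303e+00 S/cm
Step 2: rho = 1 / sigma = 1 / 3.33303e+00 = 0.3 ohm*cm

0.3


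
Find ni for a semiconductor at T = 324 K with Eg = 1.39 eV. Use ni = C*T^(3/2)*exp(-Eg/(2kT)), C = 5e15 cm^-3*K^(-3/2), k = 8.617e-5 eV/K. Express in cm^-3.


Step 1: Compute kT = 8.617e-5 * 324 = 0.02791908 eV
Step 2: Exponent = -Eg/(2kT) = -1.39/(2*0.02791908) = -24.89337
Step 3: T^(3/2) = 324^1.5 = 5832.00
Step 4: ni = 5e15 * 5832.00 * exp(-24.89337) = 4.51e+08 cm^-3

4.51e+08


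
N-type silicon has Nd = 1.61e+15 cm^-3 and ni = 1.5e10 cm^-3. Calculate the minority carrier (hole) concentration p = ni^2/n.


Step 1: Since Nd >> ni, n ≈ Nd = 1.61e+15 cm^-3
Step 2: p = ni^2 / n = (1.5e10)^2 / 1.61e+15
Step 3: p = 2.25e20 / 1.61e+15 = 1.40e+05 cm^-3

1.40e+05


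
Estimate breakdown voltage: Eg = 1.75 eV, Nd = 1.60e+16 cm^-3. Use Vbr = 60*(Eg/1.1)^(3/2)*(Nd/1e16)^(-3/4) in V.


Step 1: Eg/1.1 = 1.75/1.1 = 1.590909
Step 2: (Eg/1.1)^1.5 = 1.590909^1.5 = 2.006633
Step 3: (Nd/1e16)^(-0.75) = (1.6)^(-0.75) = 0.702927
Step 4: Vbr = 60 * 2.006633 * 0.702927 = 84.6 V

84.6


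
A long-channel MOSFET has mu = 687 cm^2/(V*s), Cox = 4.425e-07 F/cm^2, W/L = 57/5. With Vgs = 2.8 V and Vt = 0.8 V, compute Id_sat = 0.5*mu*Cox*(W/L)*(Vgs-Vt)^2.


Step 1: Overdrive voltage Vov = Vgs - Vt = 2.8 - 0.8 = 2.0 V
Step 2: W/L = 57/5 = 11.4
Step 3: Id = 0.5 * 687 * 4.425e-07 * 11.4 * 2.0^2
Step 4: Id = 6.93e-03 A

6.93e-03


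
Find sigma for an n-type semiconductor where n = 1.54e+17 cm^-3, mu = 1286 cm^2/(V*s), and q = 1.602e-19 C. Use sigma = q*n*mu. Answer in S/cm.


Step 1: sigma = q * n * mu
Step 2: sigma = 1.602e-19 * 1.54e+17 * 1286
Step 3: sigma = 3.173e+01 S/cm

3.173e+01


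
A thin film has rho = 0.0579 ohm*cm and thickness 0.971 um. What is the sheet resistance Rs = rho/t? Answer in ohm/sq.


Step 1: Convert thickness to cm: t = 0.971 um = 9.7100e-05 cm
Step 2: Rs = rho / t = 0.0579 / 9.7100e-05
Step 3: Rs = 596.3 ohm/sq

596.3


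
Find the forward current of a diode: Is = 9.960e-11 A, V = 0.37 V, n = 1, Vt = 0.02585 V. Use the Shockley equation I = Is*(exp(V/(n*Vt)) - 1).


Step 1: V/(n*Vt) = 0.37/(1*0.02585) = 14.3133
Step 2: exp(14.3133) = 1.6451e+06
Step 3: I = 9.960e-11 * (1.6451e+06 - 1) = 1.64e-04 A

1.64e-04
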